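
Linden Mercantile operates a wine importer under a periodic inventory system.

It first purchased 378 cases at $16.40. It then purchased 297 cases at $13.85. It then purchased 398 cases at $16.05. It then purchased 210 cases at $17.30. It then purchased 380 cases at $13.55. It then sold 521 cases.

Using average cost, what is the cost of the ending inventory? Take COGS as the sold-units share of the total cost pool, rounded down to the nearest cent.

Ending inventory = $17,499.15

Sale 1, sell 521: 521/1663 × $25,482.55 → $7,983.40
Ending inventory (cost pool remaining) = $17,499.15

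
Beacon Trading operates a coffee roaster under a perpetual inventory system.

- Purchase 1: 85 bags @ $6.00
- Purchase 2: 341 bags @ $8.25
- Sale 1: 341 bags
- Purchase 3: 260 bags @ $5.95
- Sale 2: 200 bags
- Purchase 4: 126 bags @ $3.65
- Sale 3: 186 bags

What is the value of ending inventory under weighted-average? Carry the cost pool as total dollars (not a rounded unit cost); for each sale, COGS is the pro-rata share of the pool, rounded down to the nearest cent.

Ending inventory = $435.60

After Purchase 1: 85 on hand, pool $510.00 (≈ $6.0000 each)
After Purchase 2: 426 on hand, pool $3,323.25 (≈ $7.8011 each)
Sale 1, sell 341: 341/426 × $3,323.25 → $2,660.16
After Purchase 3: 345 on hand, pool $2,210.09 (≈ $6.4061 each)
Sale 2, sell 200: 200/345 × $2,210.09 → $1,281.21
After Purchase 4: 271 on hand, pool $1,388.78 (≈ $5.1246 each)
Sale 3, sell 186: 186/271 × $1,388.78 → $953.18
Total COGS = $2,660.16 + $1,281.21 + $953.18 = $4,894.55
Ending inventory (cost pool remaining) = $435.60
Check: goods available $5,330.15 = COGS $4,894.55 + ending $435.60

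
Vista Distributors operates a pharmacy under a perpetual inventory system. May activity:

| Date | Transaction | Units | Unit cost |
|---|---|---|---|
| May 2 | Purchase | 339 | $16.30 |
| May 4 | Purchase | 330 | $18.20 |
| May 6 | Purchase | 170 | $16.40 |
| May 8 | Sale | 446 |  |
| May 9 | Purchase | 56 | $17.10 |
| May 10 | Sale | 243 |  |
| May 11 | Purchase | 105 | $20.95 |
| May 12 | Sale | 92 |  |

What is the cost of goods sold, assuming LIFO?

May 8, 446 sold [LIFO — newest first]: 170 @ $16.40 + 276 @ $18.20 = $7,811.20
May 10, 243 sold [LIFO — newest first]: 56 @ $17.10 + 54 @ $18.20 + 133 @ $16.30 = $4,108.30
May 12, 92 sold [LIFO — newest first]: 92 @ $20.95 = $1,927.40
Total COGS = $7,811.20 + $4,108.30 + $1,927.40 = $13,846.90
Ending inventory: 206 @ $16.30 + 13 @ $20.95 = $3,630.15

COGS = $13,846.90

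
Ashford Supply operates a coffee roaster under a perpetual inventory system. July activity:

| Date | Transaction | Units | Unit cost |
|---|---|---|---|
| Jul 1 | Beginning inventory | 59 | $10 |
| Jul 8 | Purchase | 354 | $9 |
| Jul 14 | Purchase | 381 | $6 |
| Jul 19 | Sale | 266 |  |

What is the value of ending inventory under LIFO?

Jul 19, 266 sold [LIFO — newest first]: 266 @ $6 = $1,596
Ending inventory: 59 @ $10 + 354 @ $9 + 115 @ $6 = $4,466

Ending inventory = $4,466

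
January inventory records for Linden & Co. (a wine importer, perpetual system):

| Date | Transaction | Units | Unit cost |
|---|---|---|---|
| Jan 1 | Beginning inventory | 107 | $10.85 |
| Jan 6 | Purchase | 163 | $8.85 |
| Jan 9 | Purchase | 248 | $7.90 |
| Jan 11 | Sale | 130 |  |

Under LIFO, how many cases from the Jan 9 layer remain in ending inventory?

118

Jan 11, 130 sold [LIFO — newest first]: 130 @ $7.90 = $1,027.00
Ending inventory: 107 @ $10.85 + 163 @ $8.85 + 118 @ $7.90 = $3,535.70
Check: goods available $4,562.70 = COGS $1,027.00 + ending $3,535.70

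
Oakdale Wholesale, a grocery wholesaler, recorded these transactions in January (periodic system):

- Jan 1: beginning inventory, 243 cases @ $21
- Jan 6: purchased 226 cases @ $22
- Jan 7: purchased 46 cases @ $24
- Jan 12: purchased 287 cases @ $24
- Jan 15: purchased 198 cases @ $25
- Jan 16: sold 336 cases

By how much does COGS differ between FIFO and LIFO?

$1,113

FIFO COGS: 243 @ $21 + 93 @ $22 = $7,149
LIFO COGS: 198 @ $25 + 138 @ $24 = $8,262
Difference = |$7,149 − $8,262| = $1,113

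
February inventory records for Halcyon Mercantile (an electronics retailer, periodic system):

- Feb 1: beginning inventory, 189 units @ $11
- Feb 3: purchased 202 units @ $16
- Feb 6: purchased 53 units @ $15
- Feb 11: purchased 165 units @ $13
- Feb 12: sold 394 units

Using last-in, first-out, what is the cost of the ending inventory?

Feb 12, 394 sold [LIFO — newest first]: 165 @ $13 + 53 @ $15 + 176 @ $16 = $5,756
Ending inventory: 189 @ $11 + 26 @ $16 = $2,495
Check: goods available $8,251 = COGS $5,756 + ending $2,495

Ending inventory = $2,495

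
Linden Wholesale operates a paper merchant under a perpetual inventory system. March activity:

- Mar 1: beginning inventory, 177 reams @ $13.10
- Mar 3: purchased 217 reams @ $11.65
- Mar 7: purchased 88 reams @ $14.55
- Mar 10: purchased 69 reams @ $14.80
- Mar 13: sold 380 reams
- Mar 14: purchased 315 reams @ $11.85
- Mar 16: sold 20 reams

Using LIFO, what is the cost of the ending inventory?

Ending inventory = $5,735.85

Mar 13, 380 sold [LIFO — newest first]: 69 @ $14.80 + 88 @ $14.55 + 217 @ $11.65 + 6 @ $13.10 = $4,908.25
Mar 16, 20 sold [LIFO — newest first]: 20 @ $11.85 = $237.00
Total COGS = $4,908.25 + $237.00 = $5,145.25
Ending inventory: 171 @ $13.10 + 295 @ $11.85 = $5,735.85
Check: goods available $10,881.10 = COGS $5,145.25 + ending $5,735.85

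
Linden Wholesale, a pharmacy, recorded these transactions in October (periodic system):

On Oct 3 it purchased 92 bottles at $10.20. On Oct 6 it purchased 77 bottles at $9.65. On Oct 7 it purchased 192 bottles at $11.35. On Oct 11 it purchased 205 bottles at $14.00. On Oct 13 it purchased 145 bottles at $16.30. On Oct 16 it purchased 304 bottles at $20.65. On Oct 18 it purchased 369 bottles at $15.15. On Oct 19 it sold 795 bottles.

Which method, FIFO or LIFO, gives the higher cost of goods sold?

LIFO

FIFO COGS: 92 @ $10.20 + 77 @ $9.65 + 192 @ $11.35 + 205 @ $14.00 + 145 @ $16.30 + 84 @ $20.65 = $10,828.75
LIFO COGS: 369 @ $15.15 + 304 @ $20.65 + 122 @ $16.30 = $13,856.55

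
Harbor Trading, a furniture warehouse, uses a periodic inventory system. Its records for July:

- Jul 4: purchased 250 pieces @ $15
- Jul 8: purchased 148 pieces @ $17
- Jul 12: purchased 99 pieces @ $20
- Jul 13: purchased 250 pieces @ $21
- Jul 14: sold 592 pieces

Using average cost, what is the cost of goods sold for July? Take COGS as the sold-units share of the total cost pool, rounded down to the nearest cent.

COGS = $10,695.62

Jul 14, sell 592: 592/747 × $13,496.00 → $10,695.62
Ending inventory (cost pool remaining) = $2,800.38
Check: goods available $13,496.00 = COGS $10,695.62 + ending $2,800.38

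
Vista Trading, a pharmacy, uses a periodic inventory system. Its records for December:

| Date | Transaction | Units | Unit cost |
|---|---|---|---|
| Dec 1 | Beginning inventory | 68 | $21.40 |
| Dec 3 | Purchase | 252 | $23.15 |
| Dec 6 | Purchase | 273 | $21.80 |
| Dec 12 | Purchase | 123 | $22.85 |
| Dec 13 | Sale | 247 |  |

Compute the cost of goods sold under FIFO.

COGS = $5,599.05

Dec 13, 247 sold [FIFO — oldest first]: 68 @ $21.40 + 179 @ $23.15 = $5,599.05
Ending inventory: 73 @ $23.15 + 273 @ $21.80 + 123 @ $22.85 = $10,451.90
Check: goods available $16,050.95 = COGS $5,599.05 + ending $10,451.90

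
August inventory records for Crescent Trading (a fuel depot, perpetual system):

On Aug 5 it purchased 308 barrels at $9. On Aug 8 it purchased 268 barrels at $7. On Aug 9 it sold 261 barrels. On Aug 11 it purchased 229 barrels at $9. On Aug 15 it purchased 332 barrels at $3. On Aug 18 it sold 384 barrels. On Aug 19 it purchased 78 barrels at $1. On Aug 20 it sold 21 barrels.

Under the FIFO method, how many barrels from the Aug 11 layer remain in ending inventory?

Aug 9, 261 sold [FIFO — oldest first]: 261 @ $9 = $2,349
Aug 18, 384 sold [FIFO — oldest first]: 47 @ $9 + 268 @ $7 + 69 @ $9 = $2,920
Aug 20, 21 sold [FIFO — oldest first]: 21 @ $9 = $189
Total COGS = $2,349 + $2,920 + $189 = $5,458
Ending inventory: 139 @ $9 + 332 @ $3 + 78 @ $1 = $2,325

139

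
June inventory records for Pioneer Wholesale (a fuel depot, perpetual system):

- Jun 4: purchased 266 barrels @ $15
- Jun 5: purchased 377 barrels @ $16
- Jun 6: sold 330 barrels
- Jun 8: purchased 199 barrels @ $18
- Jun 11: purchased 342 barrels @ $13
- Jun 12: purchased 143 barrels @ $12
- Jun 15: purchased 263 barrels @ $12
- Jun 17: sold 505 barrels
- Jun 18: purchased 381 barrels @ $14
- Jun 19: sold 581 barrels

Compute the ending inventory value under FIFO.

Ending inventory = $7,422

Jun 6, 330 sold [FIFO — oldest first]: 266 @ $15 + 64 @ $16 = $5,014
Jun 17, 505 sold [FIFO — oldest first]: 313 @ $16 + 192 @ $18 = $8,464
Jun 19, 581 sold [FIFO — oldest first]: 7 @ $18 + 342 @ $13 + 143 @ $12 + 89 @ $12 = $7,356
Total COGS = $5,014 + $8,464 + $7,356 = $20,834
Ending inventory: 174 @ $12 + 381 @ $14 = $7,422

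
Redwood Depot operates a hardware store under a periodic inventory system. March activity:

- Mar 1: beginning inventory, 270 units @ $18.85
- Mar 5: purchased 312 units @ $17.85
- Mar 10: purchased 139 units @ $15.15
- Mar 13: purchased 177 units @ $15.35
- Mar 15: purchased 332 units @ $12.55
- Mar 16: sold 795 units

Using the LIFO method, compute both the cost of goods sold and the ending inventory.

Mar 16, 795 sold [LIFO — newest first]: 332 @ $12.55 + 177 @ $15.35 + 139 @ $15.15 + 147 @ $17.85 = $11,613.35
Ending inventory: 270 @ $18.85 + 165 @ $17.85 = $8,034.75
Check: goods available $19,648.10 = COGS $11,613.35 + ending $8,034.75

COGS = $11,613.35; ending inventory = $8,034.75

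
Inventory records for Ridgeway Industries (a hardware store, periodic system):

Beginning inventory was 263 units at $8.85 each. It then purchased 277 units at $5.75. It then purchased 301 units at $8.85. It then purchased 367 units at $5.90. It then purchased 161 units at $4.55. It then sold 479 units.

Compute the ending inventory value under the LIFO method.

Ending inventory = $6,873.25

Sale 1 (479) [LIFO — newest first]: 161 @ $4.55 + 318 @ $5.90 = $2,608.75
Ending inventory: 263 @ $8.85 + 277 @ $5.75 + 301 @ $8.85 + 49 @ $5.90 = $6,873.25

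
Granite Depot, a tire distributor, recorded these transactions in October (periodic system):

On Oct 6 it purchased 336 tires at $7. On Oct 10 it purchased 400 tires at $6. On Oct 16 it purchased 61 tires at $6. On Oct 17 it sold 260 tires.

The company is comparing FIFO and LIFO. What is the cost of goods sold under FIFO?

COGS = $1,820

FIFO COGS: 260 @ $7 = $1,820
LIFO COGS: 61 @ $6 + 199 @ $6 = $1,560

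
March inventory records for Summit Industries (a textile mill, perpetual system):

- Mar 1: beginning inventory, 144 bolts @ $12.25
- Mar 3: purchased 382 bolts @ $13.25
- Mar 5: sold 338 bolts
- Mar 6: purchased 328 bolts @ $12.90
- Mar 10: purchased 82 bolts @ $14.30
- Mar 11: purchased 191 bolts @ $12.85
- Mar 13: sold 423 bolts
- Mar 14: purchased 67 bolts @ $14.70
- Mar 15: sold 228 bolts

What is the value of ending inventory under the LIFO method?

Ending inventory = $2,566.30

Mar 5, 338 sold [LIFO — newest first]: 338 @ $13.25 = $4,478.50
Mar 13, 423 sold [LIFO — newest first]: 191 @ $12.85 + 82 @ $14.30 + 150 @ $12.90 = $5,561.95
Mar 15, 228 sold [LIFO — newest first]: 67 @ $14.70 + 161 @ $12.90 = $3,061.80
Total COGS = $4,478.50 + $5,561.95 + $3,061.80 = $13,102.25
Ending inventory: 144 @ $12.25 + 44 @ $13.25 + 17 @ $12.90 = $2,566.30
Check: goods available $15,668.55 = COGS $13,102.25 + ending $2,566.30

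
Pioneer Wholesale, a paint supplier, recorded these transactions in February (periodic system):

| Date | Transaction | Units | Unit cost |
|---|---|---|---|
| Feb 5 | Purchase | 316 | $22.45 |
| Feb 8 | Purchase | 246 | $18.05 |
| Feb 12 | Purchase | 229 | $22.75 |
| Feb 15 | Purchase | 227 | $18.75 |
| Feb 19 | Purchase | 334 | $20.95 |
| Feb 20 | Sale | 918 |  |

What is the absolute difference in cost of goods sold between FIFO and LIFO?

FIFO COGS: 316 @ $22.45 + 246 @ $18.05 + 229 @ $22.75 + 127 @ $18.75 = $19,125.50
LIFO COGS: 334 @ $20.95 + 227 @ $18.75 + 229 @ $22.75 + 128 @ $18.05 = $18,773.70
Difference = |$19,125.50 − $18,773.70| = $351.80

$351.80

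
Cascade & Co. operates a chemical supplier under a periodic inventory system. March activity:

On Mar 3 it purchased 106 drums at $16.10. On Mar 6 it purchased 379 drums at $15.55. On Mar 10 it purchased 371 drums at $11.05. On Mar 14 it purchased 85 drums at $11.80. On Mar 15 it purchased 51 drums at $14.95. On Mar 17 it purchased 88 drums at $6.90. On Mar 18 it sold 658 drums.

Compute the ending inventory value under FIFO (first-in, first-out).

Ending inventory = $4,560.55

Mar 18, 658 sold [FIFO — oldest first]: 106 @ $16.10 + 379 @ $15.55 + 173 @ $11.05 = $9,511.70
Ending inventory: 198 @ $11.05 + 85 @ $11.80 + 51 @ $14.95 + 88 @ $6.90 = $4,560.55
Check: goods available $14,072.25 = COGS $9,511.70 + ending $4,560.55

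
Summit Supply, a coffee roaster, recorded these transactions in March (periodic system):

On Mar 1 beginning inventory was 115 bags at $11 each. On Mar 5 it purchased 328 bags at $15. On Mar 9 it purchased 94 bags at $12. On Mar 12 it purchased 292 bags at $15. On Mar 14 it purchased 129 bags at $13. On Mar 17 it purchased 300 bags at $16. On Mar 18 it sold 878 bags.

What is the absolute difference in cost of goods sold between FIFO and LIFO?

$600

FIFO COGS: 115 @ $11 + 328 @ $15 + 94 @ $12 + 292 @ $15 + 49 @ $13 = $12,330
LIFO COGS: 300 @ $16 + 129 @ $13 + 292 @ $15 + 94 @ $12 + 63 @ $15 = $12,930
Difference = |$12,330 − $12,930| = $600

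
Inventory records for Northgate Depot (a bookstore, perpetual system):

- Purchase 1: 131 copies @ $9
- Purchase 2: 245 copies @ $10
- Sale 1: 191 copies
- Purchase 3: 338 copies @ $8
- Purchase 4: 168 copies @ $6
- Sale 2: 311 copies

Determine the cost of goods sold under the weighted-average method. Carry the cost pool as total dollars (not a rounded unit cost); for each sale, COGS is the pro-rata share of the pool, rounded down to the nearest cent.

After Purchase 1: 131 on hand, pool $1,179.00 (≈ $9.0000 each)
After Purchase 2: 376 on hand, pool $3,629.00 (≈ $9.6516 each)
Sale 1, sell 191: 191/376 × $3,629.00 → $1,843.45
After Purchase 3: 523 on hand, pool $4,489.55 (≈ $8.5842 each)
After Purchase 4: 691 on hand, pool $5,497.55 (≈ $7.9559 each)
Sale 2, sell 311: 311/691 × $5,497.55 → $2,474.29
Total COGS = $1,843.45 + $2,474.29 = $4,317.74
Ending inventory (cost pool remaining) = $3,023.26

COGS = $4,317.74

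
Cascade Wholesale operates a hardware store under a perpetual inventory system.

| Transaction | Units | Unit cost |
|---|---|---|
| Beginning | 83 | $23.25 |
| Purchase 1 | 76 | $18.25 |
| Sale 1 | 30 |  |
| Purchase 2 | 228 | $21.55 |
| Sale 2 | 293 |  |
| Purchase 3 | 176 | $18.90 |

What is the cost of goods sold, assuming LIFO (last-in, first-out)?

COGS = $6,742.15

Sale 1 (30) [LIFO — newest first]: 30 @ $18.25 = $547.50
Sale 2 (293) [LIFO — newest first]: 228 @ $21.55 + 46 @ $18.25 + 19 @ $23.25 = $6,194.65
Total COGS = $547.50 + $6,194.65 = $6,742.15
Ending inventory: 64 @ $23.25 + 176 @ $18.90 = $4,814.40
Check: goods available $11,556.55 = COGS $6,742.15 + ending $4,814.40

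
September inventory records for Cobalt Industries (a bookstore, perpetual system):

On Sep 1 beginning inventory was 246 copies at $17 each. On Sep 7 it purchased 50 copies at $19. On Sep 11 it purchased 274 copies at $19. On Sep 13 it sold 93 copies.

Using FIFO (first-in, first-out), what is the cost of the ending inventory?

Sep 13, 93 sold [FIFO — oldest first]: 93 @ $17 = $1,581
Ending inventory: 153 @ $17 + 50 @ $19 + 274 @ $19 = $8,757

Ending inventory = $8,757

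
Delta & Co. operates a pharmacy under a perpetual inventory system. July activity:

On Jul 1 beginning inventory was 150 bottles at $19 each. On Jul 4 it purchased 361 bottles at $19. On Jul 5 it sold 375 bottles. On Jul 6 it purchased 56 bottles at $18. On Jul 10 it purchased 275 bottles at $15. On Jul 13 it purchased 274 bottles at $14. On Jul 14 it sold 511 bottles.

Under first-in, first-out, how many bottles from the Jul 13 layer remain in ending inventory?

230

Jul 5, 375 sold [FIFO — oldest first]: 150 @ $19 + 225 @ $19 = $7,125
Jul 14, 511 sold [FIFO — oldest first]: 136 @ $19 + 56 @ $18 + 275 @ $15 + 44 @ $14 = $8,333
Total COGS = $7,125 + $8,333 = $15,458
Ending inventory: 230 @ $14 = $3,220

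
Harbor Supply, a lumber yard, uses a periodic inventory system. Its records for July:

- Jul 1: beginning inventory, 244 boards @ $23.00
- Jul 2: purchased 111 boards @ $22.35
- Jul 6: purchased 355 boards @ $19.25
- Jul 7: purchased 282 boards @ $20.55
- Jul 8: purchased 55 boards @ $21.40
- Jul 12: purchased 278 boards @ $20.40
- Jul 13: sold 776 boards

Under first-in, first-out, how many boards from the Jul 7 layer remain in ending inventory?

Jul 13, 776 sold [FIFO — oldest first]: 244 @ $23.00 + 111 @ $22.35 + 355 @ $19.25 + 66 @ $20.55 = $16,282.90
Ending inventory: 216 @ $20.55 + 55 @ $21.40 + 278 @ $20.40 = $11,287.00

216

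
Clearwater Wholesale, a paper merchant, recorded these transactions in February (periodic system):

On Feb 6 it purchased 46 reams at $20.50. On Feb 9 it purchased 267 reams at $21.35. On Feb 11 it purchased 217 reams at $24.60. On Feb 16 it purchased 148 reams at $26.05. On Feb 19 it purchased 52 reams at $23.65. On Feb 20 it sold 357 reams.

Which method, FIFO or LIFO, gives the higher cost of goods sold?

LIFO

FIFO COGS: 46 @ $20.50 + 267 @ $21.35 + 44 @ $24.60 = $7,725.85
LIFO COGS: 52 @ $23.65 + 148 @ $26.05 + 157 @ $24.60 = $8,947.40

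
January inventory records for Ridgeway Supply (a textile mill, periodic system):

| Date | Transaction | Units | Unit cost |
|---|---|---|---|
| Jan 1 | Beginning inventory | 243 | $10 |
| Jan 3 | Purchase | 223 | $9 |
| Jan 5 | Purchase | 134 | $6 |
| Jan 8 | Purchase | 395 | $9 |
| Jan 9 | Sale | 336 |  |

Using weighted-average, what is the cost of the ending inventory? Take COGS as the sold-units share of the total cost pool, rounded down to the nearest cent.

Jan 9, sell 336: 336/995 × $8,796.00 → $2,970.30
Ending inventory (cost pool remaining) = $5,825.70

Ending inventory = $5,825.70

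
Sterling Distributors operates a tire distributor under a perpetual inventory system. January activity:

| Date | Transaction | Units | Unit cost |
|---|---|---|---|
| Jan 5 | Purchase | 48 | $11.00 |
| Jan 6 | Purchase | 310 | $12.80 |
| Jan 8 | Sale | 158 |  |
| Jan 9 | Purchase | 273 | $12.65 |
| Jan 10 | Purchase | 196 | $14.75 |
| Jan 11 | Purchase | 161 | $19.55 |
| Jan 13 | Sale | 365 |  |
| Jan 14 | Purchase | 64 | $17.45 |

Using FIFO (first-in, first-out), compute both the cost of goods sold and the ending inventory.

Jan 8, 158 sold [FIFO — oldest first]: 48 @ $11.00 + 110 @ $12.80 = $1,936.00
Jan 13, 365 sold [FIFO — oldest first]: 200 @ $12.80 + 165 @ $12.65 = $4,647.25
Total COGS = $1,936.00 + $4,647.25 = $6,583.25
Ending inventory: 108 @ $12.65 + 196 @ $14.75 + 161 @ $19.55 + 64 @ $17.45 = $8,521.55

COGS = $6,583.25; ending inventory = $8,521.55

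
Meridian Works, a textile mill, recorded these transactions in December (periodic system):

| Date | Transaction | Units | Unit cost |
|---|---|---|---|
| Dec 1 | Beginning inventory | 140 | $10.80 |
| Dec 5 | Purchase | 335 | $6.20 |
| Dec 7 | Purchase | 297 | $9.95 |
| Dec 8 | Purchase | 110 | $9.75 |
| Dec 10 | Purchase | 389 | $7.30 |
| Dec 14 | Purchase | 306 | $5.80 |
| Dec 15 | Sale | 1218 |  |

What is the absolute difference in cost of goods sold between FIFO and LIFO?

FIFO COGS: 140 @ $10.80 + 335 @ $6.20 + 297 @ $9.95 + 110 @ $9.75 + 336 @ $7.30 = $10,069.45
LIFO COGS: 306 @ $5.80 + 389 @ $7.30 + 110 @ $9.75 + 297 @ $9.95 + 116 @ $6.20 = $9,361.35
Difference = |$10,069.45 − $9,361.35| = $708.10

$708.10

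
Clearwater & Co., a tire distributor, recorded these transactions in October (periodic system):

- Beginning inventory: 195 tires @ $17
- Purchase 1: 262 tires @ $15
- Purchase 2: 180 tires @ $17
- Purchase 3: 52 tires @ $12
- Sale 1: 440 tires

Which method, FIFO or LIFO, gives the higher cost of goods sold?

FIFO COGS: 195 @ $17 + 245 @ $15 = $6,990
LIFO COGS: 52 @ $12 + 180 @ $17 + 208 @ $15 = $6,804

FIFO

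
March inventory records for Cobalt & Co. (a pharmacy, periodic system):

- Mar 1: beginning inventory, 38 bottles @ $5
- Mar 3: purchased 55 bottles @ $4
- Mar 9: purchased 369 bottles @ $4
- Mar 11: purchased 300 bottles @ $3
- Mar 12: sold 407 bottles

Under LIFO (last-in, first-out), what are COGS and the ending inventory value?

COGS = $1,328; ending inventory = $1,458

Mar 12, 407 sold [LIFO — newest first]: 300 @ $3 + 107 @ $4 = $1,328
Ending inventory: 38 @ $5 + 55 @ $4 + 262 @ $4 = $1,458
Check: goods available $2,786 = COGS $1,328 + ending $1,458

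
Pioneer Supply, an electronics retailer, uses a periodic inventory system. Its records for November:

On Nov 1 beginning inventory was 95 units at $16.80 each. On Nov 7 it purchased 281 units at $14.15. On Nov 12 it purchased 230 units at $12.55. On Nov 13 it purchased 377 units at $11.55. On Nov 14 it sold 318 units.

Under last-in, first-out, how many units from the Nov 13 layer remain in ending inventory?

59

Nov 14, 318 sold [LIFO — newest first]: 318 @ $11.55 = $3,672.90
Ending inventory: 95 @ $16.80 + 281 @ $14.15 + 230 @ $12.55 + 59 @ $11.55 = $9,140.10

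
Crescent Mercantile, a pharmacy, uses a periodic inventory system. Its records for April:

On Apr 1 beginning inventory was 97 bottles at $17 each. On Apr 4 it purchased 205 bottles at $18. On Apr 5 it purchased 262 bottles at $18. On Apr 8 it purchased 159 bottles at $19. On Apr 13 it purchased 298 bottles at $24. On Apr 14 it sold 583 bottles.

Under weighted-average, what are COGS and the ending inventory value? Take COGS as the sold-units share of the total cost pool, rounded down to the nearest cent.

COGS = $11,550.36; ending inventory = $8,677.64

Apr 14, sell 583: 583/1021 × $20,228.00 → $11,550.36
Ending inventory (cost pool remaining) = $8,677.64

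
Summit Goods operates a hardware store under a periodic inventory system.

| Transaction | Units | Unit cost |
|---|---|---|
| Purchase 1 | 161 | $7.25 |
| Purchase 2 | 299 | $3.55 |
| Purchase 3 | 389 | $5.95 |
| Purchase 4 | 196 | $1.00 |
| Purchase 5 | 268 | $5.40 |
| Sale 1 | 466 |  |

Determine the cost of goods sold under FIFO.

Sale 1 (466) [FIFO — oldest first]: 161 @ $7.25 + 299 @ $3.55 + 6 @ $5.95 = $2,264.40
Ending inventory: 383 @ $5.95 + 196 @ $1.00 + 268 @ $5.40 = $3,922.05

COGS = $2,264.40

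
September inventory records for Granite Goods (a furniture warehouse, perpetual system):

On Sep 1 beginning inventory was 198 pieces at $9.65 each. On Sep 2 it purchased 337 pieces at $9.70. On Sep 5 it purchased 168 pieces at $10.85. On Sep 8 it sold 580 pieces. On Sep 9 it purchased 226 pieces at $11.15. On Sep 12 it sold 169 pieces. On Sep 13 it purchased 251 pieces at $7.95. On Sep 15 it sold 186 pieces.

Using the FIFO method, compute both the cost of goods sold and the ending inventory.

COGS = $9,570.00; ending inventory = $1,947.75

Sep 8, 580 sold [FIFO — oldest first]: 198 @ $9.65 + 337 @ $9.70 + 45 @ $10.85 = $5,667.85
Sep 12, 169 sold [FIFO — oldest first]: 123 @ $10.85 + 46 @ $11.15 = $1,847.45
Sep 15, 186 sold [FIFO — oldest first]: 180 @ $11.15 + 6 @ $7.95 = $2,054.70
Total COGS = $5,667.85 + $1,847.45 + $2,054.70 = $9,570.00
Ending inventory: 245 @ $7.95 = $1,947.75
Check: goods available $11,517.75 = COGS $9,570.00 + ending $1,947.75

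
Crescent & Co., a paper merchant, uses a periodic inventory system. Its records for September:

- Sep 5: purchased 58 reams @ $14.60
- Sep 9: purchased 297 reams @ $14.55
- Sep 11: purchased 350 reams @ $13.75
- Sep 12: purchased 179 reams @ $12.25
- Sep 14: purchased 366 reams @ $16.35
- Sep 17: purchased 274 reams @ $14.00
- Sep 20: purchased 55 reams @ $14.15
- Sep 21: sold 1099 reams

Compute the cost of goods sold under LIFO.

COGS = $15,884.85

Sep 21, 1099 sold [LIFO — newest first]: 55 @ $14.15 + 274 @ $14.00 + 366 @ $16.35 + 179 @ $12.25 + 225 @ $13.75 = $15,884.85
Ending inventory: 58 @ $14.60 + 297 @ $14.55 + 125 @ $13.75 = $6,886.90
Check: goods available $22,771.75 = COGS $15,884.85 + ending $6,886.90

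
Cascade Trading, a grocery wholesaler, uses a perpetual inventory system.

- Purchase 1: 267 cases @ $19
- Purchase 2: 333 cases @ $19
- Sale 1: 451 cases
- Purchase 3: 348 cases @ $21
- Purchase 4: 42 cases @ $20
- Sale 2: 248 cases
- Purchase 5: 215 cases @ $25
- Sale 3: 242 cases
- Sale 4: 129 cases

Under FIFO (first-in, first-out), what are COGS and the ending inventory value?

COGS = $21,548; ending inventory = $3,375

Sale 1 (451) [FIFO — oldest first]: 267 @ $19 + 184 @ $19 = $8,569
Sale 2 (248) [FIFO — oldest first]: 149 @ $19 + 99 @ $21 = $4,910
Sale 3 (242) [FIFO — oldest first]: 242 @ $21 = $5,082
Sale 4 (129) [FIFO — oldest first]: 7 @ $21 + 42 @ $20 + 80 @ $25 = $2,987
Total COGS = $8,569 + $4,910 + $5,082 + $2,987 = $21,548
Ending inventory: 135 @ $25 = $3,375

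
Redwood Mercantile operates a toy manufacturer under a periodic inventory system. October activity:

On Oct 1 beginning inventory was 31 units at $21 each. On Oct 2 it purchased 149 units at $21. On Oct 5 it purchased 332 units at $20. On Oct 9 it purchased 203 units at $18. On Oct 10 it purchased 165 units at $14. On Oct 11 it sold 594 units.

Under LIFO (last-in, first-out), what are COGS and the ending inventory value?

COGS = $10,484; ending inventory = $5,900

Oct 11, 594 sold [LIFO — newest first]: 165 @ $14 + 203 @ $18 + 226 @ $20 = $10,484
Ending inventory: 31 @ $21 + 149 @ $21 + 106 @ $20 = $5,900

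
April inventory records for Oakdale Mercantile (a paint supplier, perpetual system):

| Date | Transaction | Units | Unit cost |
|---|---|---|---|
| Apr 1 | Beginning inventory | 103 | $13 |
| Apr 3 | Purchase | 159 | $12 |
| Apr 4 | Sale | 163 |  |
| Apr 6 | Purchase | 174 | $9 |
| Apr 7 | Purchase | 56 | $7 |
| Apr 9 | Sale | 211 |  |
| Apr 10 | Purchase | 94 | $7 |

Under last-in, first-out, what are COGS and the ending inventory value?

Apr 4, 163 sold [LIFO — newest first]: 159 @ $12 + 4 @ $13 = $1,960
Apr 9, 211 sold [LIFO — newest first]: 56 @ $7 + 155 @ $9 = $1,787
Total COGS = $1,960 + $1,787 = $3,747
Ending inventory: 99 @ $13 + 19 @ $9 + 94 @ $7 = $2,116
Check: goods available $5,863 = COGS $3,747 + ending $2,116

COGS = $3,747; ending inventory = $2,116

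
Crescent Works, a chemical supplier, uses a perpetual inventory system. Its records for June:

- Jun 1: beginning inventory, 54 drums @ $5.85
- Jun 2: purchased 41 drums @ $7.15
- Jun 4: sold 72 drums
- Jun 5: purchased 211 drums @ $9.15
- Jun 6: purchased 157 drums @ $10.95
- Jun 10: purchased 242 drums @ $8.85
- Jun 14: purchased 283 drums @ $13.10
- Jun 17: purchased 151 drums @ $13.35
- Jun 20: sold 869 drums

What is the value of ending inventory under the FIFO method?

Ending inventory = $2,631.55

Jun 4, 72 sold [FIFO — oldest first]: 54 @ $5.85 + 18 @ $7.15 = $444.60
Jun 20, 869 sold [FIFO — oldest first]: 23 @ $7.15 + 211 @ $9.15 + 157 @ $10.95 + 242 @ $8.85 + 236 @ $13.10 = $9,047.55
Total COGS = $444.60 + $9,047.55 = $9,492.15
Ending inventory: 47 @ $13.10 + 151 @ $13.35 = $2,631.55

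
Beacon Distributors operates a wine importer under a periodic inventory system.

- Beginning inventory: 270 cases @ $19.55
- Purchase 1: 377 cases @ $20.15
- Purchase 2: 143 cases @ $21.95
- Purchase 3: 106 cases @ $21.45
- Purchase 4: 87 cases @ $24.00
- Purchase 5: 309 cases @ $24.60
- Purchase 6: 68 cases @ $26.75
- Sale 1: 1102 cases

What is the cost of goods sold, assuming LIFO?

COGS = $24,752.10

Sale 1 (1102) [LIFO — newest first]: 68 @ $26.75 + 309 @ $24.60 + 87 @ $24.00 + 106 @ $21.45 + 143 @ $21.95 + 377 @ $20.15 + 12 @ $19.55 = $24,752.10
Ending inventory: 258 @ $19.55 = $5,043.90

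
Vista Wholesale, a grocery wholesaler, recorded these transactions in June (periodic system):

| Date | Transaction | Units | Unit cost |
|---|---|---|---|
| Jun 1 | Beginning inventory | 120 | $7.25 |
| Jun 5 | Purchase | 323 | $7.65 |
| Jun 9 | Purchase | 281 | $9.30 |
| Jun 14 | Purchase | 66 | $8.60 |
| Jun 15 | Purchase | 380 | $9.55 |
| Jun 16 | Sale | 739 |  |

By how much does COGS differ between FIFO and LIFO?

$818.45

FIFO COGS: 120 @ $7.25 + 323 @ $7.65 + 281 @ $9.30 + 15 @ $8.60 = $6,083.25
LIFO COGS: 380 @ $9.55 + 66 @ $8.60 + 281 @ $9.30 + 12 @ $7.65 = $6,901.70
Difference = |$6,083.25 − $6,901.70| = $818.45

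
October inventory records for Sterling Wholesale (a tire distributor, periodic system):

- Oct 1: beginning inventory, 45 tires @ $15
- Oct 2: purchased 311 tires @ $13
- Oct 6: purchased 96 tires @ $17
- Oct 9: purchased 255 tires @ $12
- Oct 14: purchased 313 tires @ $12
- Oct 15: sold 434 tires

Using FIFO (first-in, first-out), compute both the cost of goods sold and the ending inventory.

COGS = $6,044; ending inventory = $7,122

Oct 15, 434 sold [FIFO — oldest first]: 45 @ $15 + 311 @ $13 + 78 @ $17 = $6,044
Ending inventory: 18 @ $17 + 255 @ $12 + 313 @ $12 = $7,122
Check: goods available $13,166 = COGS $6,044 + ending $7,122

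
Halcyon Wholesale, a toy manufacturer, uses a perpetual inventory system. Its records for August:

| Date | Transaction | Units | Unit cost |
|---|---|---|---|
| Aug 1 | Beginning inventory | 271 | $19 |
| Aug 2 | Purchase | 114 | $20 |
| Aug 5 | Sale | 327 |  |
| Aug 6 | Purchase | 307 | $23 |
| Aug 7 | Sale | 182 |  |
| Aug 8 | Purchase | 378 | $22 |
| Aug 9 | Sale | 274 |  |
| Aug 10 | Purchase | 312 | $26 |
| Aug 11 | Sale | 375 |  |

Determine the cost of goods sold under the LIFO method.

COGS = $26,039

Aug 5, 327 sold [LIFO — newest first]: 114 @ $20 + 213 @ $19 = $6,327
Aug 7, 182 sold [LIFO — newest first]: 182 @ $23 = $4,186
Aug 9, 274 sold [LIFO — newest first]: 274 @ $22 = $6,028
Aug 11, 375 sold [LIFO — newest first]: 312 @ $26 + 63 @ $22 = $9,498
Total COGS = $6,327 + $4,186 + $6,028 + $9,498 = $26,039
Ending inventory: 58 @ $19 + 125 @ $23 + 41 @ $22 = $4,879
Check: goods available $30,918 = COGS $26,039 + ending $4,879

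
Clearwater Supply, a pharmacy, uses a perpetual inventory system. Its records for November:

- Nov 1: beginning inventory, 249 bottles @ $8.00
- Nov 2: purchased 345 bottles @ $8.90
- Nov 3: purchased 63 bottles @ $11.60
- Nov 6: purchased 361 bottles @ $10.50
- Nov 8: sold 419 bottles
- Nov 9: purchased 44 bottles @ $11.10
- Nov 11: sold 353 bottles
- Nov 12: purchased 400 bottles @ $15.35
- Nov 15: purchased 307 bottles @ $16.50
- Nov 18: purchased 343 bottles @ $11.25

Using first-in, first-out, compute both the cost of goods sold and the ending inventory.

Nov 8, 419 sold [FIFO — oldest first]: 249 @ $8.00 + 170 @ $8.90 = $3,505.00
Nov 11, 353 sold [FIFO — oldest first]: 175 @ $8.90 + 63 @ $11.60 + 115 @ $10.50 = $3,495.80
Total COGS = $3,505.00 + $3,495.80 = $7,000.80
Ending inventory: 246 @ $10.50 + 44 @ $11.10 + 400 @ $15.35 + 307 @ $16.50 + 343 @ $11.25 = $18,135.65
Check: goods available $25,136.45 = COGS $7,000.80 + ending $18,135.65

COGS = $7,000.80; ending inventory = $18,135.65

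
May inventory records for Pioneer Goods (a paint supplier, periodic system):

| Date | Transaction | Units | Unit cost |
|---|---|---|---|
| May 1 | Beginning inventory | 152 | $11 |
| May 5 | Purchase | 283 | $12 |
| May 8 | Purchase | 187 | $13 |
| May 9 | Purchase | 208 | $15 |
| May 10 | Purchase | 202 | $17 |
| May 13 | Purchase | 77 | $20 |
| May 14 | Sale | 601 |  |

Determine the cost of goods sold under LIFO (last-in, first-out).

May 14, 601 sold [LIFO — newest first]: 77 @ $20 + 202 @ $17 + 208 @ $15 + 114 @ $13 = $9,576
Ending inventory: 152 @ $11 + 283 @ $12 + 73 @ $13 = $6,017

COGS = $9,576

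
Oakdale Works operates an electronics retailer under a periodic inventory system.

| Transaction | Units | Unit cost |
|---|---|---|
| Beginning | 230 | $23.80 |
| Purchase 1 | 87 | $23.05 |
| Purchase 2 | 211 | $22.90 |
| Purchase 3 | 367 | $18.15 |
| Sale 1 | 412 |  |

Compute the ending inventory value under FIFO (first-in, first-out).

Ending inventory = $9,317.45

Sale 1 (412) [FIFO — oldest first]: 230 @ $23.80 + 87 @ $23.05 + 95 @ $22.90 = $9,654.85
Ending inventory: 116 @ $22.90 + 367 @ $18.15 = $9,317.45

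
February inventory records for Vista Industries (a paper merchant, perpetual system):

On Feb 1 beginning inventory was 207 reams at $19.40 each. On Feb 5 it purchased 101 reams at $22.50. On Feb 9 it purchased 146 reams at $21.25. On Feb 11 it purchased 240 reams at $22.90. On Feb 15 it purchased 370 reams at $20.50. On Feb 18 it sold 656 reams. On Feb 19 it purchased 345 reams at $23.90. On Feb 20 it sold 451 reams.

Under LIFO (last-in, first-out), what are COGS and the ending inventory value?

Feb 18, 656 sold [LIFO — newest first]: 370 @ $20.50 + 240 @ $22.90 + 46 @ $21.25 = $14,058.50
Feb 20, 451 sold [LIFO — newest first]: 345 @ $23.90 + 100 @ $21.25 + 6 @ $22.50 = $10,505.50
Total COGS = $14,058.50 + $10,505.50 = $24,564.00
Ending inventory: 207 @ $19.40 + 95 @ $22.50 = $6,153.30

COGS = $24,564.00; ending inventory = $6,153.30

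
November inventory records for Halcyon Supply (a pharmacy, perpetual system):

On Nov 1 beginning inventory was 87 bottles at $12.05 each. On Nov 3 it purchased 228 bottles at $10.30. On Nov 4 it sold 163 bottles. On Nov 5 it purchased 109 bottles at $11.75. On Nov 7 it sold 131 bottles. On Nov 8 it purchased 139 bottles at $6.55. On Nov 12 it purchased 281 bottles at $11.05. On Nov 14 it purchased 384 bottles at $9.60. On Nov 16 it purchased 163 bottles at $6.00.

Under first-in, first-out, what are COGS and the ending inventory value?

Nov 4, 163 sold [FIFO — oldest first]: 87 @ $12.05 + 76 @ $10.30 = $1,831.15
Nov 7, 131 sold [FIFO — oldest first]: 131 @ $10.30 = $1,349.30
Total COGS = $1,831.15 + $1,349.30 = $3,180.45
Ending inventory: 21 @ $10.30 + 109 @ $11.75 + 139 @ $6.55 + 281 @ $11.05 + 384 @ $9.60 + 163 @ $6.00 = $10,176.95

COGS = $3,180.45; ending inventory = $10,176.95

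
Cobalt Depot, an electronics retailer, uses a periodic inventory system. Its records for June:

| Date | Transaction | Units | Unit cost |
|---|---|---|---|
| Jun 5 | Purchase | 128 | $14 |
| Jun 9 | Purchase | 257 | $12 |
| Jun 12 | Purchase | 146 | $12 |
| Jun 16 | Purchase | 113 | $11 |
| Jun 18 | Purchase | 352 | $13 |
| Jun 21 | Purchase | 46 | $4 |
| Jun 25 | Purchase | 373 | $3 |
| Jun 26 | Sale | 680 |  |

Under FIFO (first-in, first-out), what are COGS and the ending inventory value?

COGS = $8,339; ending inventory = $5,411

Jun 26, 680 sold [FIFO — oldest first]: 128 @ $14 + 257 @ $12 + 146 @ $12 + 113 @ $11 + 36 @ $13 = $8,339
Ending inventory: 316 @ $13 + 46 @ $4 + 373 @ $3 = $5,411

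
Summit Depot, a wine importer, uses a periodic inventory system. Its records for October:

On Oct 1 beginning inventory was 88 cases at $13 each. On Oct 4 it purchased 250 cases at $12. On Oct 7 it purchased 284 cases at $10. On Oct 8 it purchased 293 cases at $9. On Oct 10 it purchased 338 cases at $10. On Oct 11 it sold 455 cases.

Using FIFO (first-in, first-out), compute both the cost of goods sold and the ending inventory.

COGS = $5,314; ending inventory = $7,687

Oct 11, 455 sold [FIFO — oldest first]: 88 @ $13 + 250 @ $12 + 117 @ $10 = $5,314
Ending inventory: 167 @ $10 + 293 @ $9 + 338 @ $10 = $7,687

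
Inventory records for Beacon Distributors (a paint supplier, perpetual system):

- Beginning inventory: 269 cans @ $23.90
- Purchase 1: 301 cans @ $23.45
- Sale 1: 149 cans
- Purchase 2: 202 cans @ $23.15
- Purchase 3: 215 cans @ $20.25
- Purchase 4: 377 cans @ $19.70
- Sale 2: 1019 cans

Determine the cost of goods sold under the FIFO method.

COGS = $26,083.30

Sale 1 (149) [FIFO — oldest first]: 149 @ $23.90 = $3,561.10
Sale 2 (1019) [FIFO — oldest first]: 120 @ $23.90 + 301 @ $23.45 + 202 @ $23.15 + 215 @ $20.25 + 181 @ $19.70 = $22,522.20
Total COGS = $3,561.10 + $22,522.20 = $26,083.30
Ending inventory: 196 @ $19.70 = $3,861.20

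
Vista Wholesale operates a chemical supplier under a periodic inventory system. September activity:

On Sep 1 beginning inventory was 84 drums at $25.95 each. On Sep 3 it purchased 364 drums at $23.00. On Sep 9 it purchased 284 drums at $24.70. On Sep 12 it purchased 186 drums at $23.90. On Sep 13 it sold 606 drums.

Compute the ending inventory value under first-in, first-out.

Sep 13, 606 sold [FIFO — oldest first]: 84 @ $25.95 + 364 @ $23.00 + 158 @ $24.70 = $14,454.40
Ending inventory: 126 @ $24.70 + 186 @ $23.90 = $7,557.60
Check: goods available $22,012.00 = COGS $14,454.40 + ending $7,557.60

Ending inventory = $7,557.60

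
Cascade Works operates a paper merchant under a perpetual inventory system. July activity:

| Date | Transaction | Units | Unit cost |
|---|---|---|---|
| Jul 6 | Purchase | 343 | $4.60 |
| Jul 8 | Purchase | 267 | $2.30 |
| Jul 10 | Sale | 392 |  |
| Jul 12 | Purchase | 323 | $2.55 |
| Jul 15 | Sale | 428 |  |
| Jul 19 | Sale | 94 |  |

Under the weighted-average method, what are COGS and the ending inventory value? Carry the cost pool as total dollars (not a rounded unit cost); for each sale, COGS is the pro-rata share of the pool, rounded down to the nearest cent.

COGS = $2,959.11; ending inventory = $56.44

After Jul 6: 343 on hand, pool $1,577.80 (≈ $4.6000 each)
After Jul 8: 610 on hand, pool $2,191.90 (≈ $3.5933 each)
Jul 10, sell 392: 392/610 × $2,191.90 → $1,408.56
After Jul 12: 541 on hand, pool $1,606.99 (≈ $2.9704 each)
Jul 15, sell 428: 428/541 × $1,606.99 → $1,271.33
Jul 19, sell 94: 94/113 × $335.66 → $279.22
Total COGS = $1,408.56 + $1,271.33 + $279.22 = $2,959.11
Ending inventory (cost pool remaining) = $56.44
Check: goods available $3,015.55 = COGS $2,959.11 + ending $56.44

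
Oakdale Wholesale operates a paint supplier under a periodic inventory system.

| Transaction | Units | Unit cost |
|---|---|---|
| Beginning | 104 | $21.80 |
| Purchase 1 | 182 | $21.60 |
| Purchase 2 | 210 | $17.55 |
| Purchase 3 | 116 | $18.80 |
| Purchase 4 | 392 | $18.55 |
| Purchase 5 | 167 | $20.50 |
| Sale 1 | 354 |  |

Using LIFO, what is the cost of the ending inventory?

Sale 1 (354) [LIFO — newest first]: 167 @ $20.50 + 187 @ $18.55 = $6,892.35
Ending inventory: 104 @ $21.80 + 182 @ $21.60 + 210 @ $17.55 + 116 @ $18.80 + 205 @ $18.55 = $15,867.45

Ending inventory = $15,867.45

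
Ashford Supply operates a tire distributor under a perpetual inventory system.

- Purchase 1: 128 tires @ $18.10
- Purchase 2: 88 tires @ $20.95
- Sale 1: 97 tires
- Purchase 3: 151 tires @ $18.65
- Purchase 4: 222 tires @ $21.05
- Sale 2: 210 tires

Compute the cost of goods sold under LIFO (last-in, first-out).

COGS = $6,427.00

Sale 1 (97) [LIFO — newest first]: 88 @ $20.95 + 9 @ $18.10 = $2,006.50
Sale 2 (210) [LIFO — newest first]: 210 @ $21.05 = $4,420.50
Total COGS = $2,006.50 + $4,420.50 = $6,427.00
Ending inventory: 119 @ $18.10 + 151 @ $18.65 + 12 @ $21.05 = $5,222.65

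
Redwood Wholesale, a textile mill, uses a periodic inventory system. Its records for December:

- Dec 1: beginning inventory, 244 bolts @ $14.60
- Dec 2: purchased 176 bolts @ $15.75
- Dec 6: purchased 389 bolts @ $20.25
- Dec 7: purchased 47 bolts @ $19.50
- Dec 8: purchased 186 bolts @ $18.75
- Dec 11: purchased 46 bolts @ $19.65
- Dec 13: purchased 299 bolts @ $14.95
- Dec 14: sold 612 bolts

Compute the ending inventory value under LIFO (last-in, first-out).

Ending inventory = $13,523.15

Dec 14, 612 sold [LIFO — newest first]: 299 @ $14.95 + 46 @ $19.65 + 186 @ $18.75 + 47 @ $19.50 + 34 @ $20.25 = $10,466.45
Ending inventory: 244 @ $14.60 + 176 @ $15.75 + 355 @ $20.25 = $13,523.15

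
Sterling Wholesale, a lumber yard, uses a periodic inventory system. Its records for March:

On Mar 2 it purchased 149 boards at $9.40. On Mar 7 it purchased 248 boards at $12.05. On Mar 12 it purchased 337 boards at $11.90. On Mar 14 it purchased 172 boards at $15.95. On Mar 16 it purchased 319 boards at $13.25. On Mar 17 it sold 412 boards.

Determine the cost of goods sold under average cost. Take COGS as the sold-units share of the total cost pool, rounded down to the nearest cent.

COGS = $5,169.15

Mar 17, sell 412: 412/1225 × $15,369.45 → $5,169.15
Ending inventory (cost pool remaining) = $10,200.30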